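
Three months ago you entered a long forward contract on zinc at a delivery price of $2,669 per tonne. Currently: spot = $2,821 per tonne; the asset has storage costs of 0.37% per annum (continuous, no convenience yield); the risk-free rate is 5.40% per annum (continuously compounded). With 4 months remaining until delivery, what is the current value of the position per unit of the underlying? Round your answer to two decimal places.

$203.09 per tonne

Current fair forward for the remaining 4 months: F = S·e^((r + u)·T), (r + u) = 0.0540 + 0.0037 = 0.0577
F = 2821 · e^(0.0577 × 4/12) = 2821 × 1.01941949 = 2875.7824
Value of long forward = (F − K)·e^(−rT) = (2875.7824 − 2669) · e^(−0.0540·4/12)
= 206.7824 × 0.98216103 = 203.09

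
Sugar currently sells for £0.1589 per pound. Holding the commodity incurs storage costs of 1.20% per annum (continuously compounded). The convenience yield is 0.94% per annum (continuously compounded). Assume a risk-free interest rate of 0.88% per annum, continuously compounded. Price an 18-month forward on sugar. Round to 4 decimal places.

Net carry = r + u − y = 0.0088 + 0.0120 − 0.0094 = 0.0114
F = S·e^((r+u−y)T) = 0.1589 · e^(0.0114 × 18/12) = 0.1589 · e^0.017100
= 0.1589 × 1.017247 = £0.1616 per pound

£0.1616 per pound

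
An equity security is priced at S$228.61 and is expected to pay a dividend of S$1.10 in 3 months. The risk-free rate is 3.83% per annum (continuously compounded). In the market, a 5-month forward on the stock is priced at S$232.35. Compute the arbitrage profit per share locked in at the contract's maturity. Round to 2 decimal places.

PV(dividends) I = 1.10·e^(−0.0383·3/12) = 1.0895
Fair forward F* = (S − I)·e^(rT) = (228.61 − 1.0895)·e^0.015958 = 227.5205 × 1.016086 = 231.1804
Market S$232.35 > fair 231.1804: forward overpriced → cash-and-carry (borrow at r, buy the stock and collect the dividends, short the forward).
Profit at T = |F_mkt − F*| = |232.35 − 231.1804| = S$1.17 per share

S$1.17 per share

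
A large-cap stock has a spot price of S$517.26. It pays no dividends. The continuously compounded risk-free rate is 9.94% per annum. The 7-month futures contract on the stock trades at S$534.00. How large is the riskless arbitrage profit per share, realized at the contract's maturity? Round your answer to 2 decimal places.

S$14.14 per share

Fair futures: F* = S·e^(carry·T), with carry = r = 0.0994
F* = 517.26 · e^(0.0994 × 7/12) = 517.26 · e^0.057983 = 517.26 × 1.059697 = S$548.1389
Market S$534.00 < fair S$548.1389: forward underpriced → reverse cash-and-carry (short spot, go long the forward).
At maturity, profit = |F_mkt − F*| = |534.00 − 548.1389| = S$14.14 per share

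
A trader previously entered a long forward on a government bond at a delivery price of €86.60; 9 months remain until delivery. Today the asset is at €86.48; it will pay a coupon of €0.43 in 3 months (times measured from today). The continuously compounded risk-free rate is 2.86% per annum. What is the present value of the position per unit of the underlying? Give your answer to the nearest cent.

€1.29

PV(remaining coupons) I = 0.43·e^(−0.0286·3/12) = 0.4269
Current forward F = (S − I)·e^(rT) = (86.48 − 0.4269)·e^(0.0286·9/12) = 86.0531 × 1.021682 = 87.9189
Value (long) = (F − K)·e^(−rT) = (87.9189 − 86.60) × 0.978778 = 1.2909
Value = €1.29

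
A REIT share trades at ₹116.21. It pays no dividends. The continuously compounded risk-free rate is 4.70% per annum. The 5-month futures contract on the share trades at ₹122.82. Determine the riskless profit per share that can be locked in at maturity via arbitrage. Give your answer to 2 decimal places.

₹4.31 per share

Fair futures: F* = S·e^(carry·T), with carry = r = 0.0470
F* = 116.21 · e^(0.0470 × 5/12) = 116.21 · e^0.019583 = 116.21 × 1.019776 = ₹118.5082
Market ₹122.82 > fair ₹118.5082: forward overpriced → cash-and-carry (buy spot, short the forward).
At maturity, profit = |F_mkt − F*| = |122.82 − 118.5082| = ₹4.31 per share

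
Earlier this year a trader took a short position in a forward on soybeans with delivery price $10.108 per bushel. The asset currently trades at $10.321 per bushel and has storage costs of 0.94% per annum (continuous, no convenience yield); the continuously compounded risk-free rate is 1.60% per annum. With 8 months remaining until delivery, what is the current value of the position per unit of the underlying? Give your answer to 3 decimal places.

-$0.385 per bushel

Current fair forward for the remaining 8 months: F = S·e^((r + u)·T), (r + u) = 0.0160 + 0.0094 = 0.0254
F = 10.321 · e^(0.0254 × 8/12) = 10.321 × 1.017078 = 10.4973
Value of long forward = (F − K)·e^(−rT) = (10.4973 − 10.108) · e^(−0.0160·8/12)
= 0.3893 × 0.989390 = 0.385
Short position value = −(long value) = -$0.385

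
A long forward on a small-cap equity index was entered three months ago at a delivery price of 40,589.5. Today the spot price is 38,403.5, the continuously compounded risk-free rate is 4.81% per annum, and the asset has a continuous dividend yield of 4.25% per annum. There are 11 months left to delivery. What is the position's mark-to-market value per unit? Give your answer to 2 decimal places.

Current fair forward for the remaining 11 months: F = S·e^((r − q)·T), (r − q) = 0.0481 − 0.0425 = 0.0056
F = 38403.5 · e^(0.0056 × 11/12) = 38403.5 × 1.00514653 = 38601.1448
Value of long forward = (F − K)·e^(−rT) = (38601.1448 − 40589.5) · e^(−0.0481·11/12)
= -1988.3552 × 0.95686624 = -1902.59

-1902.59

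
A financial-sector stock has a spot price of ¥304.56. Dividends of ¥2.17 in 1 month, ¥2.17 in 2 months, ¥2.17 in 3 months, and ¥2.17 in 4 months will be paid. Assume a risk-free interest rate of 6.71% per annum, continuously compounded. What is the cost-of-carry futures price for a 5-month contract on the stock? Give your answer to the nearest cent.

¥304.39

PV(dividends) I = 2.17·e^(−0.0671·1/12) + 2.17·e^(−0.0671·2/12) + 2.17·e^(−0.0671·3/12) + 2.17·e^(−0.0671·4/12)
I = 2.1579 + 2.1459 + 2.1339 + 2.1220 = 8.5597
F = (S − I)·e^(rT) = (304.56 − 8.5597) · e^(0.0671·5/12)
= 296.0003 · e^0.027958 = 296.0003 × 1.028352 = ¥304.39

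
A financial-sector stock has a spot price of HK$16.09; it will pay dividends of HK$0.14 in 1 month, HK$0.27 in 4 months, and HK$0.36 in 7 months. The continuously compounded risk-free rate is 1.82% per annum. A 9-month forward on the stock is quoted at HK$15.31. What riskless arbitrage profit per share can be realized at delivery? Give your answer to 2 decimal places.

PV(dividends) I = 0.14·e^(−0.0182·1/12) + 0.27·e^(−0.0182·4/12) + 0.36·e^(−0.0182·7/12) = 0.7644
Fair forward F* = (S − I)·e^(rT) = (16.09 − 0.7644)·e^0.013650 = 15.3256 × 1.013744 = 15.5362
Market HK$15.31 < fair 15.5362: forward underpriced → reverse cash-and-carry (short the stock, invest proceeds at r, pay the dividends, go long the forward).
Profit at T = |F_mkt − F*| = |15.31 − 15.5362| = HK$0.23 per share

HK$0.23 per share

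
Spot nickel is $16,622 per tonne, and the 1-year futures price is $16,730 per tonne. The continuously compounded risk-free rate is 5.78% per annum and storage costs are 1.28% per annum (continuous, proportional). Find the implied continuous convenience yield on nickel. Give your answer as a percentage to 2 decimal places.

F = S·e^((r+u−y)T) ⇒ (r+u−y) = ln(F/S)/T
ln(16730/16622) = 0.006476; /T ⇒ 0.006476
y = r + u − ln(F/S)/T = 0.0578 + 0.0128 − 0.006476 = 0.064124
y = 6.41%

6.41%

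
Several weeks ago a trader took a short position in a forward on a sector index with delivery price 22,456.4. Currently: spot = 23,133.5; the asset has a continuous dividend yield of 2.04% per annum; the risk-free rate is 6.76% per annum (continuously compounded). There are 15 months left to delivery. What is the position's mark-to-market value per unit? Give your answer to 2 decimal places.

-1914.26

Current fair forward for the remaining 15 months: F = S·e^((r − q)·T), (r − q) = 0.0676 − 0.0204 = 0.0472
F = 23133.5 · e^(0.0472 × 15/12) = 23133.5 × 1.06077524 = 24539.4440
Value of long forward = (F − K)·e^(−rT) = (24539.4440 − 22456.4) · e^(−0.0676·15/12)
= 2083.0440 × 0.91897166 = 1914.26
Short position value = −(long value) = -1914.26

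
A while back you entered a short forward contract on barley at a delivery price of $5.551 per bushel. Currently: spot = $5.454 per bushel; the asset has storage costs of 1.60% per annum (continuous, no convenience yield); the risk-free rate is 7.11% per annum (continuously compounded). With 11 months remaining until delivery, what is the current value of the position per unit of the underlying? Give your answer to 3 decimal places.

Current fair forward for the remaining 11 months: F = S·e^((r + u)·T), (r + u) = 0.0711 + 0.0160 = 0.0871
F = 5.454 · e^(0.0871 × 11/12) = 5.454 × 1.083116 = 5.9073
Value of long forward = (F − K)·e^(−rT) = (5.9073 − 5.551) · e^(−0.0711·11/12)
= 0.3563 × 0.936903 = 0.334
Short position value = −(long value) = -$0.334

-$0.334 per bushel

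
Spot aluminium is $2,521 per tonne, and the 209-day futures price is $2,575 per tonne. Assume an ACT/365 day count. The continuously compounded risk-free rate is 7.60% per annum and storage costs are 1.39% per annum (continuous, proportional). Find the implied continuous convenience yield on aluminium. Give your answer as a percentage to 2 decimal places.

F = S·e^((r+u−y)T) ⇒ (r+u−y) = ln(F/S)/T
ln(2575/2521) = 0.021194; /T ⇒ 0.037013
y = r + u − ln(F/S)/T = 0.0760 + 0.0139 − 0.037013 = 0.052887
y = 5.29%

5.29%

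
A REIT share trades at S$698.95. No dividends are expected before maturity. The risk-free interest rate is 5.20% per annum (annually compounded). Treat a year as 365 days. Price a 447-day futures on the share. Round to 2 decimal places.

F = S · (1+r)^T
= 698.95 × 1.064049
F = S$743.72

S$743.72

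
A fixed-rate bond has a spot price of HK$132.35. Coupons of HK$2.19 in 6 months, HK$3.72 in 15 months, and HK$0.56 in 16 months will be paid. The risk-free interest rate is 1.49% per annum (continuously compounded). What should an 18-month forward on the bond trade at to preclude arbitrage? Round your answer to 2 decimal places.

PV(coupons) I = 2.19·e^(−0.0149·6/12) + 3.72·e^(−0.0149·15/12) + 0.56·e^(−0.0149·16/12)
I = 2.1737 + 3.6514 + 0.5490 = 6.3741
F = (S − I)·e^(rT) = (132.35 − 6.3741) · e^(0.0149·18/12)
= 125.9759 · e^0.022350 = 125.9759 × 1.022602 = HK$128.82

HK$128.82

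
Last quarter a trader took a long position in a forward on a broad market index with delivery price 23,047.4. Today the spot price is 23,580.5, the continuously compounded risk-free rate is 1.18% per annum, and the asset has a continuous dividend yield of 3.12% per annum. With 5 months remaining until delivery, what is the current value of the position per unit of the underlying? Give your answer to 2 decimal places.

341.58

Current fair forward for the remaining 5 months: F = S·e^((r − q)·T), (r − q) = 0.0118 − 0.0312 = -0.0194
F = 23580.5 · e^(-0.0194 × 5/12) = 23580.5 × 0.99194925 = 23390.6593
Value of long forward = (F − K)·e^(−rT) = (23390.6593 − 23047.4) · e^(−0.0118·5/12)
= 343.2593 × 0.99509540 = 341.58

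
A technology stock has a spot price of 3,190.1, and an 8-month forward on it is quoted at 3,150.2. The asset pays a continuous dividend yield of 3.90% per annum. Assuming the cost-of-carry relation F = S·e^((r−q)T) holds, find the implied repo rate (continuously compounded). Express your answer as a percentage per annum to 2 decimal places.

From F = S·e^((r−q)T): (r − q) = ln(F/S)/T
ln(3150.2/3190.1) = ln(0.987493) = -0.012586
(r − q) = -0.012586 / (8/12) = -0.018879
r = ln(F/S)/T + q = -0.018879 + 0.0390 = 0.020121
r = 2.01%

2.01%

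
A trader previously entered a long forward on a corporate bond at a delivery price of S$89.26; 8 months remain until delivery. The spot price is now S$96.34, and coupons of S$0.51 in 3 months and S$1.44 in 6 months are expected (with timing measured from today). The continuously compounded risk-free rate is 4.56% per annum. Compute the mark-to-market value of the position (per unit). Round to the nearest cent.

S$7.84

PV(remaining coupons) I = 0.51·e^(−0.0456·3/12) + 1.44·e^(−0.0456·6/12) = 1.9118
Current forward F = (S − I)·e^(rT) = (96.34 − 1.9118)·e^(0.0456·8/12) = 94.4282 × 1.030867 = 97.3429
Value (long) = (F − K)·e^(−rT) = (97.3429 − 89.26) × 0.970057 = 7.8409
Value = S$7.84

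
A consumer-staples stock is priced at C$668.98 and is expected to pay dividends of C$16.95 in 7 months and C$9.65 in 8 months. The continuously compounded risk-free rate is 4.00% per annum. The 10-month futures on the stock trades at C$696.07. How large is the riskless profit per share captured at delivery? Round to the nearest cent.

C$31.25 per share

PV(dividends) I = 16.95·e^(−0.0400·7/12) + 9.65·e^(−0.0400·8/12) = 25.9551
Fair futures F* = (S − I)·e^(rT) = (668.98 − 25.9551)·e^0.033333 = 643.0249 × 1.033895 = 664.8202
Market C$696.07 > fair 664.8202: forward overpriced → cash-and-carry (borrow at r, buy the stock and collect the dividends, short the forward).
Profit at T = |F_mkt − F*| = |696.07 − 664.8202| = C$31.25 per share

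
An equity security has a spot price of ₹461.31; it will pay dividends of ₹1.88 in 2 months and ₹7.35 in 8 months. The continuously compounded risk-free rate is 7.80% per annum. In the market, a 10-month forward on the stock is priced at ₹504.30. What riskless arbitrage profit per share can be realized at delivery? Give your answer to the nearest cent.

PV(dividends) I = 1.88·e^(−0.0780·2/12) + 7.35·e^(−0.0780·8/12) = 8.8333
Fair forward F* = (S − I)·e^(rT) = (461.31 − 8.8333)·e^0.065000 = 452.4767 × 1.067159 = 482.8646
Market ₹504.30 > fair 482.8646: forward overpriced → cash-and-carry (borrow at r, buy the stock and collect the dividends, short the forward).
Profit at T = |F_mkt − F*| = |504.30 − 482.8646| = ₹21.44 per share

₹21.44 per share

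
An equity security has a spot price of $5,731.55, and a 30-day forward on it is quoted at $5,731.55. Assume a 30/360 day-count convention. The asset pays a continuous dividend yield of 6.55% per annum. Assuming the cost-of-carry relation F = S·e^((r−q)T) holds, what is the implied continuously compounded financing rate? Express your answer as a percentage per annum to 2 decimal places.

From F = S·e^((r−q)T): (r − q) = ln(F/S)/T
ln(5731.55/5731.55) = ln(1.000000) = 0.000000
(r − q) = 0.000000 / (30/360) = 0.000000
r = ln(F/S)/T + q = 0.000000 + 0.0655 = 0.065500
r = 6.55%

6.55%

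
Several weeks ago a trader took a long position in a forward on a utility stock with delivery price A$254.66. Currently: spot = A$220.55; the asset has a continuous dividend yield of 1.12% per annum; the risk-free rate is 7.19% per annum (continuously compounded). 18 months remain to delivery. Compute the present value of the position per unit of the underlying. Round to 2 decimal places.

-A$11.75

Current fair forward for the remaining 18 months: F = S·e^((r − q)·T), (r − q) = 0.0719 − 0.0112 = 0.0607
F = 220.55 · e^(0.0607 × 18/12) = 220.55 × 1.095324 = 241.5737
Value of long forward = (F − K)·e^(−rT) = (241.5737 − 254.66) · e^(−0.0719·18/12)
= -13.0863 × 0.897762 = -11.75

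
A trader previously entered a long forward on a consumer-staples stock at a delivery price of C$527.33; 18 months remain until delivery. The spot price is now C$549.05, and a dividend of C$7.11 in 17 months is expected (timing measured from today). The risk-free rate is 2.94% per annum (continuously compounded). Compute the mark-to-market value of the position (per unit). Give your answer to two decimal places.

PV(remaining dividends) I = 7.11·e^(−0.0294·17/12) = 6.8200
Current forward F = (S − I)·e^(rT) = (549.05 − 6.8200)·e^(0.0294·18/12) = 542.2300 × 1.045087 = 566.6775
Value (long) = (F − K)·e^(−rT) = (566.6775 − 527.33) × 0.956858 = 37.6500
Value = C$37.65

C$37.65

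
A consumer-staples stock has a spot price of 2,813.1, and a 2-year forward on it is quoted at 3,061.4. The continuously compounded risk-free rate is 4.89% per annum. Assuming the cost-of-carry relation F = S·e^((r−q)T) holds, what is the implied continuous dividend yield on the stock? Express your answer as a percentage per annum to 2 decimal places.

From F = S·e^((r−q)T): (r − q) = ln(F/S)/T
ln(3061.4/2813.1) = ln(1.088266) = 0.084586
(r − q) = 0.084586 / (2) = 0.042293
q = r − ln(F/S)/T = 0.0489 − 0.042293 = 0.006607
q = 0.66%

0.66%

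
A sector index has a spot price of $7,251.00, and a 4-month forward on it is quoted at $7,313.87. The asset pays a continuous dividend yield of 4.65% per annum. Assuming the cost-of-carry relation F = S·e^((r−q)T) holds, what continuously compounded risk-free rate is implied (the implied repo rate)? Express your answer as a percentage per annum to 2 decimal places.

7.24%

From F = S·e^((r−q)T): (r − q) = ln(F/S)/T
ln(7313.87/7251.00) = ln(1.008671) = 0.008634
(r − q) = 0.008634 / (4/12) = 0.025902
r = ln(F/S)/T + q = 0.025902 + 0.0465 = 0.072402
r = 7.24%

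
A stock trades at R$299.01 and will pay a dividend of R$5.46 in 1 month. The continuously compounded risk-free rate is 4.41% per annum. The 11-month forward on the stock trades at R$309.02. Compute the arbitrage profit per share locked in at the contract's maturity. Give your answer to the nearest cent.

R$3.34 per share

PV(dividends) I = 5.46·e^(−0.0441·1/12) = 5.4400
Fair forward F* = (S − I)·e^(rT) = (299.01 − 5.4400)·e^0.040425 = 293.5700 × 1.041253 = 305.6806
Market R$309.02 > fair 305.6806: forward overpriced → cash-and-carry (borrow at r, buy the stock and collect the dividends, short the forward).
Profit at T = |F_mkt − F*| = |309.02 − 305.6806| = R$3.34 per share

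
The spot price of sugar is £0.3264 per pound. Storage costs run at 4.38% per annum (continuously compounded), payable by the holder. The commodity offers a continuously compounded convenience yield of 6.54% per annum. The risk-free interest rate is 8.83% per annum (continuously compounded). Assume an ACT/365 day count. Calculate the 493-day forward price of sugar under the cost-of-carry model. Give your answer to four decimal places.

£0.3572 per pound

Net carry = r + u − y = 0.0883 + 0.0438 − 0.0654 = 0.0667
F = S·e^((r+u−y)T) = 0.3264 · e^(0.0667 × 493/365) = 0.3264 · e^0.090091
= 0.3264 × 1.094274 = £0.3572 per pound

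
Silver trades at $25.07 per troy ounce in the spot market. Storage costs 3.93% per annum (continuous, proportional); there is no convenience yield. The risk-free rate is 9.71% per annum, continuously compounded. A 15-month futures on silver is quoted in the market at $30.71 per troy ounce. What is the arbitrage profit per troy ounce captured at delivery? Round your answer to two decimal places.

Fair futures: F* = S·e^(carry·T), with carry = (r + u) = 0.0971 + 0.0393 = 0.1364
F* = 25.07 · e^(0.1364 × 15/12) = 25.07 · e^0.170500 = 25.07 × 1.185898 = $29.7305
Market $30.71 > fair $29.7305: forward overpriced → cash-and-carry (buy spot, short the forward).
At maturity, profit = |F_mkt − F*| = |30.71 − 29.7305| = $0.98 per troy ounce

$0.98 per troy ounce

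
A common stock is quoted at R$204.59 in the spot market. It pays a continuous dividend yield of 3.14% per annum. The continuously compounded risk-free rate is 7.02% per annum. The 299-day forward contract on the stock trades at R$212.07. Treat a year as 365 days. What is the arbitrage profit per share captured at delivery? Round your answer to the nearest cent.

Fair forward: F* = S·e^(carry·T), with carry = (r − q) = 0.0702 − 0.0314 = 0.0388
F* = 204.59 · e^(0.0388 × 299/365) = 204.59 · e^0.031784 = 204.59 × 1.032295 = R$211.1972
Market R$212.07 > fair R$211.1972: forward overpriced → cash-and-carry (buy spot, short the forward).
At maturity, profit = |F_mkt − F*| = |212.07 − 211.1972| = R$0.87 per share

R$0.87 per share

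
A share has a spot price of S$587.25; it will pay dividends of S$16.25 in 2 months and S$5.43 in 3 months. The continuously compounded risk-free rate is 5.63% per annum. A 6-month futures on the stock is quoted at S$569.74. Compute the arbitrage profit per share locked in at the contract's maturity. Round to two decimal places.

S$12.21 per share

PV(dividends) I = 16.25·e^(−0.0563·2/12) + 5.43·e^(−0.0563·3/12) = 21.4523
Fair futures F* = (S − I)·e^(rT) = (587.25 − 21.4523)·e^0.028150 = 565.7977 × 1.028550 = 581.9512
Market S$569.74 < fair 581.9512: forward underpriced → reverse cash-and-carry (short the stock, invest proceeds at r, pay the dividends, go long the forward).
Profit at T = |F_mkt − F*| = |569.74 − 581.9512| = S$12.21 per share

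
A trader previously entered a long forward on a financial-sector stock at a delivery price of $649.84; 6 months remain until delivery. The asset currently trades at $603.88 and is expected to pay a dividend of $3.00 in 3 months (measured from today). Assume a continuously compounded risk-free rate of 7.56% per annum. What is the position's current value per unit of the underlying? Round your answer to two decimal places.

-$24.80

PV(remaining dividends) I = 3.00·e^(−0.0756·3/12) = 2.9438
Current forward F = (S − I)·e^(rT) = (603.88 − 2.9438)·e^(0.0756·6/12) = 600.9362 × 1.038524 = 624.0867
Value (long) = (F − K)·e^(−rT) = (624.0867 − 649.84) × 0.962906 = -24.7980
Value = -$24.80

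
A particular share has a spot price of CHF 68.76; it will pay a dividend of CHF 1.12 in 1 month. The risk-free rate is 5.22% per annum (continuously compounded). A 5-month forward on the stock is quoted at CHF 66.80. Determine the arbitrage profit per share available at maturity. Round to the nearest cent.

CHF 2.33 per share

PV(dividends) I = 1.12·e^(−0.0522·1/12) = 1.1151
Fair forward F* = (S − I)·e^(rT) = (68.76 − 1.1151)·e^0.021750 = 67.6449 × 1.021988 = 69.1323
Market CHF 66.80 < fair 69.1323: forward underpriced → reverse cash-and-carry (short the stock, invest proceeds at r, pay the dividends, go long the forward).
Profit at T = |F_mkt − F*| = |66.80 − 69.1323| = CHF 2.33 per share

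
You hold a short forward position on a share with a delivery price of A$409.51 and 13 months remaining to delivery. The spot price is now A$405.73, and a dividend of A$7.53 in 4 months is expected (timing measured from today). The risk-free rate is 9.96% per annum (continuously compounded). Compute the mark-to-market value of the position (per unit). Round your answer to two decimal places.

PV(remaining dividends) I = 7.53·e^(−0.0996·4/12) = 7.2841
Current forward F = (S − I)·e^(rT) = (405.73 − 7.2841)·e^(0.0996·13/12) = 398.4459 × 1.113936 = 443.8432
Value (long) = (F − K)·e^(−rT) = (443.8432 − 409.51) × 0.897717 = 30.8215
Short position value = −(long value) = -A$30.82

-A$30.82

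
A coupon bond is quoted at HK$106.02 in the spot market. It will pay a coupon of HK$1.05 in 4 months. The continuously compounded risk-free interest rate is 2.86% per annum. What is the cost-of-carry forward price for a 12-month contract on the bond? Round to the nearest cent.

HK$108.03

PV(coupons) I = 1.05·e^(−0.0286·4/12)
I = 1.0400
F = (S − I)·e^(rT) = (106.02 − 1.0400) · e^(0.0286·12/12)
= 104.9800 · e^0.028600 = 104.9800 × 1.029013 = HK$108.03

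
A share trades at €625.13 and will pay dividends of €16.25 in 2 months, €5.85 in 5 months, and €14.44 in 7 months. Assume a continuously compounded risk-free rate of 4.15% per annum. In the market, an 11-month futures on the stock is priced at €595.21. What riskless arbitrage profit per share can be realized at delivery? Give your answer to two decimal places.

PV(dividends) I = 16.25·e^(−0.0415·2/12) + 5.85·e^(−0.0415·5/12) + 14.44·e^(−0.0415·7/12) = 35.9823
Fair futures F* = (S − I)·e^(rT) = (625.13 − 35.9823)·e^0.038042 = 589.1477 × 1.038775 = 611.9919
Market €595.21 < fair 611.9919: forward underpriced → reverse cash-and-carry (short the stock, invest proceeds at r, pay the dividends, go long the forward).
Profit at T = |F_mkt − F*| = |595.21 − 611.9919| = €16.78 per share

€16.78 per share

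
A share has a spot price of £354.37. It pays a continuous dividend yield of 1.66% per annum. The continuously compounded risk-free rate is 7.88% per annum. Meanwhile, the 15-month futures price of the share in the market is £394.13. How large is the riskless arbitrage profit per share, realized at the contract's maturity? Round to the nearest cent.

£11.11 per share

Fair futures: F* = S·e^(carry·T), with carry = (r − q) = 0.0788 − 0.0166 = 0.0622
F* = 354.37 · e^(0.0622 × 15/12) = 354.37 · e^0.077750 = 354.37 × 1.080852 = £383.0215
Market £394.13 > fair £383.0215: forward overpriced → cash-and-carry (buy spot, short the forward).
At maturity, profit = |F_mkt − F*| = |394.13 − 383.0215| = £11.11 per share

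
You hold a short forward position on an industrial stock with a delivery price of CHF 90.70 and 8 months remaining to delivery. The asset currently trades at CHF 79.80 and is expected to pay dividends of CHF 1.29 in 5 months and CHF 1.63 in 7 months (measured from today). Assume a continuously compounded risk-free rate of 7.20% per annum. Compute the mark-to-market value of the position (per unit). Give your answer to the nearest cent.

PV(remaining dividends) I = 1.29·e^(−0.0720·5/12) + 1.63·e^(−0.0720·7/12) = 2.8148
Current forward F = (S − I)·e^(rT) = (79.80 − 2.8148)·e^(0.0720·8/12) = 76.9852 × 1.049171 = 80.7706
Value (long) = (F − K)·e^(−rT) = (80.7706 − 90.70) × 0.953134 = -9.4640
Short position value = −(long value) = CHF 9.46

CHF 9.46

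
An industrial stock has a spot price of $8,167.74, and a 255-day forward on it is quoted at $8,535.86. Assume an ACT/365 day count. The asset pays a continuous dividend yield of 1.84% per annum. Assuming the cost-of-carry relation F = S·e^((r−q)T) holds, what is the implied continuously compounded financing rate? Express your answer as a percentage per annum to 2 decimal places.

From F = S·e^((r−q)T): (r − q) = ln(F/S)/T
ln(8535.86/8167.74) = ln(1.045070) = 0.044084
(r − q) = 0.044084 / (255/365) = 0.063101
r = ln(F/S)/T + q = 0.063101 + 0.0184 = 0.081501
r = 8.15%

8.15%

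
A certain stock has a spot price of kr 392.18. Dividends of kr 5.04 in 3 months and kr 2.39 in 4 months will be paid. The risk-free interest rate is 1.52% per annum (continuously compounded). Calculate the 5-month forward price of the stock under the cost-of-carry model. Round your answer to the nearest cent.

kr 387.23

PV(dividends) I = 5.04·e^(−0.0152·3/12) + 2.39·e^(−0.0152·4/12)
I = 5.0209 + 2.3779 = 7.3988
F = (S − I)·e^(rT) = (392.18 − 7.3988) · e^(0.0152·5/12)
= 384.7812 · e^0.006333 = 384.7812 × 1.006353 = kr 387.23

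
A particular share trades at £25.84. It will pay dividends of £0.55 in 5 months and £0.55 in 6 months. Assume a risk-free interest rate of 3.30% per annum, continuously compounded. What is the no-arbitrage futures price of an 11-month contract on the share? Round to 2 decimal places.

£25.52

PV(dividends) I = 0.55·e^(−0.0330·5/12) + 0.55·e^(−0.0330·6/12)
I = 0.5425 + 0.5410 = 1.0835
F = (S − I)·e^(rT) = (25.84 − 1.0835) · e^(0.0330·11/12)
= 24.7565 · e^0.030250 = 24.7565 × 1.030712 = £25.52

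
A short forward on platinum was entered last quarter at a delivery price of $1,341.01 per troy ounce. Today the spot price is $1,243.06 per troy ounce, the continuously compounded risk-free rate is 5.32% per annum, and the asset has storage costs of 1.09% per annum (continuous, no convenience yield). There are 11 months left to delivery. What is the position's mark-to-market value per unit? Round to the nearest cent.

Current fair forward for the remaining 11 months: F = S·e^((r + u)·T), (r + u) = 0.0532 + 0.0109 = 0.0641
F = 1243.06 · e^(0.0641 × 11/12) = 1243.06 × 1.06051892 = 1318.2886
Value of long forward = (F − K)·e^(−rT) = (1318.2886 − 1341.01) · e^(−0.0532·11/12)
= -22.7214 × 0.95240333 = -21.64
Short position value = −(long value) = $21.64

$21.64 per troy ounce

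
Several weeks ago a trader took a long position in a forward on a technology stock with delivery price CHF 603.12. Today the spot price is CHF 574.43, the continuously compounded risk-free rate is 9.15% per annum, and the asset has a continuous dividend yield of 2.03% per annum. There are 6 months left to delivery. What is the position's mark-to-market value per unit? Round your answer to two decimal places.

-CHF 7.52

Current fair forward for the remaining 6 months: F = S·e^((r − q)·T), (r − q) = 0.0915 − 0.0203 = 0.0712
F = 574.43 · e^(0.0712 × 6/12) = 574.43 × 1.036241 = 595.2479
Value of long forward = (F − K)·e^(−rT) = (595.2479 − 603.12) · e^(−0.0915·6/12)
= -7.8721 × 0.955281 = -7.52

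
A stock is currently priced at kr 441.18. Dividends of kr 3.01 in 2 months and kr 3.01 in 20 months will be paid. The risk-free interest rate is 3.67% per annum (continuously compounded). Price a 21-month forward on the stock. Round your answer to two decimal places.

kr 464.24

PV(dividends) I = 3.01·e^(−0.0367·2/12) + 3.01·e^(−0.0367·20/12)
I = 2.9916 + 2.8314 = 5.8230
F = (S − I)·e^(rT) = (441.18 − 5.8230) · e^(0.0367·21/12)
= 435.3570 · e^0.064225 = 435.3570 × 1.066332 = kr 464.24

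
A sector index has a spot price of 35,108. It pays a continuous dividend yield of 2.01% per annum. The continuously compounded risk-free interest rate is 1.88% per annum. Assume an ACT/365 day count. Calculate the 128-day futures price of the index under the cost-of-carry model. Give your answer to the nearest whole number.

35,092

F = S·e^((r − q)T) = 35108 · e^((0.0188 − 0.0201) × 128/365)
= 35108 · e^-0.000456 = 35108 × 0.999544
F = 35,092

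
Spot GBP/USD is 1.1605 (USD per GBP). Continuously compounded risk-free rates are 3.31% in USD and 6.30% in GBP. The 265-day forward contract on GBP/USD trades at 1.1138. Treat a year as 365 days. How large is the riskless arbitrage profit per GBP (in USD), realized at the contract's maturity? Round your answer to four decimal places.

0.0218 per GBP (in USD)

Fair forward: F* = S·e^(carry·T), with carry = (r_USD − r_GBP) = 0.0331 − 0.0630 = -0.0299
F* = 1.1605 · e^(-0.0299 × 265/365) = 1.1605 · e^-0.021708 = 1.1605 × 0.978526 = 1.1356
Market 1.1138 < fair 1.1356: forward underpriced → reverse cash-and-carry (short spot, go long the forward).
At maturity, profit = |F_mkt − F*| = |1.1138 − 1.1356| = 0.0218 per GBP (in USD)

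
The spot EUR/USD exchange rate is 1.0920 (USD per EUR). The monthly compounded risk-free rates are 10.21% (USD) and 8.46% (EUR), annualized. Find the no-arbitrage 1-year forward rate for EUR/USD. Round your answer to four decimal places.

By covered interest parity, F = S · (1+r_USD/12)^(12T) / (1+r_EUR/12)^(12T)
= 1.0920 × 1.107016 / 1.087959 = 1.0920 × 1.017516
F = 1.1111 USD per EUR

1.1111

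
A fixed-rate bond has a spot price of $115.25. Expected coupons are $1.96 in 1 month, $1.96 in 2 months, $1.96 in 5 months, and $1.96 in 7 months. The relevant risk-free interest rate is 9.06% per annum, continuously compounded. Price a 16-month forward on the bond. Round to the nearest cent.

$121.45

PV(coupons) I = 1.96·e^(−0.0906·1/12) + 1.96·e^(−0.0906·2/12) + 1.96·e^(−0.0906·5/12) + 1.96·e^(−0.0906·7/12)
I = 1.9453 + 1.9306 + 1.8874 + 1.8591 = 7.6224
F = (S − I)·e^(rT) = (115.25 − 7.6224) · e^(0.0906·16/12)
= 107.6276 · e^0.120800 = 107.6276 × 1.128399 = $121.45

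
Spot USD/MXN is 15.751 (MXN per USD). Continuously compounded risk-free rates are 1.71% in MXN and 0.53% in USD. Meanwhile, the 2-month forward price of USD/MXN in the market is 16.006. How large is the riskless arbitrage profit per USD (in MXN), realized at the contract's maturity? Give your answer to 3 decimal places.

Fair forward: F* = S·e^(carry·T), with carry = (r_MXN − r_USD) = 0.0171 − 0.0053 = 0.0118
F* = 15.751 · e^(0.0118 × 2/12) = 15.751 · e^0.001967 = 15.751 × 1.001969 = 15.7820
Market 16.006 > fair 15.7820: forward overpriced → cash-and-carry (buy spot, short the forward).
At maturity, profit = |F_mkt − F*| = |16.006 − 15.7820| = 0.224 per USD (in MXN)

0.224 per USD (in MXN)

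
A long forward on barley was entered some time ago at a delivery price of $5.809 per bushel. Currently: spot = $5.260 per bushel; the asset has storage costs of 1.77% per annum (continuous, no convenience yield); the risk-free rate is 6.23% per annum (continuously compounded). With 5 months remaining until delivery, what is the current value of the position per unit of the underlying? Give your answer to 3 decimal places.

Current fair forward for the remaining 5 months: F = S·e^((r + u)·T), (r + u) = 0.0623 + 0.0177 = 0.0800
F = 5.260 · e^(0.0800 × 5/12) = 5.260 × 1.033895 = 5.4383
Value of long forward = (F − K)·e^(−rT) = (5.4383 − 5.809) · e^(−0.0623·5/12)
= -0.3707 × 0.974376 = -0.361

-$0.361 per bushel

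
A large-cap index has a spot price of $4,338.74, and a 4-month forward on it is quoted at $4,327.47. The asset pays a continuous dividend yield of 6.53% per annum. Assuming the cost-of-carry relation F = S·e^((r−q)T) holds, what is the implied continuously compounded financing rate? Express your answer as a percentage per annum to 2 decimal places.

From F = S·e^((r−q)T): (r − q) = ln(F/S)/T
ln(4327.47/4338.74) = ln(0.997402) = -0.002601
(r − q) = -0.002601 / (4/12) = -0.007803
r = ln(F/S)/T + q = -0.007803 + 0.0653 = 0.057497
r = 5.75%

5.75%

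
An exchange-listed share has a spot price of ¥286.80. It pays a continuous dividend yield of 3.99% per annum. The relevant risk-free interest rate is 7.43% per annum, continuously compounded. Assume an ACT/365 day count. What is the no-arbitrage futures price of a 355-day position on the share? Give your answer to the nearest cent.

F = S·e^((r − q)T) = 286.80 · e^((0.0743 − 0.0399) × 355/365)
= 286.80 · e^0.033458 = 286.80 × 1.034024
F = ¥296.56

¥296.56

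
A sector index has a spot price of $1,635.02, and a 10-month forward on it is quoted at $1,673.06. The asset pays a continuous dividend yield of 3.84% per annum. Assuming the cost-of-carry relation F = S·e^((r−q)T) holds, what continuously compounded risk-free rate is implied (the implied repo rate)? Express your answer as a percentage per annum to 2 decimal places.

From F = S·e^((r−q)T): (r − q) = ln(F/S)/T
ln(1673.06/1635.02) = ln(1.023266) = 0.022999
(r − q) = 0.022999 / (10/12) = 0.027599
r = ln(F/S)/T + q = 0.027599 + 0.0384 = 0.065999
r = 6.60%

6.60%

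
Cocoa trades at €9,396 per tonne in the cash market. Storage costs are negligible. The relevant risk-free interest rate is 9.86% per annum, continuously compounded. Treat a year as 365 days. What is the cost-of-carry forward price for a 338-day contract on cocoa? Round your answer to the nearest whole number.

€10,294 per tonne

F = S·e^(rT) = 9396 · e^(0.0986 × 338/365) = 9396 · e^0.091306
= 9396 × 1.095604 = €10,294 per tonne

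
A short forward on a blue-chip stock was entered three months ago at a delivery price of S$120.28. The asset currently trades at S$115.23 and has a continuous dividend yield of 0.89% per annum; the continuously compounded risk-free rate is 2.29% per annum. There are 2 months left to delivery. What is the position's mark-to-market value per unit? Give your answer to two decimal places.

S$4.76

Current fair forward for the remaining 2 months: F = S·e^((r − q)·T), (r − q) = 0.0229 − 0.0089 = 0.0140
F = 115.23 · e^(0.0140 × 2/12) = 115.23 × 1.002336 = 115.4992
Value of long forward = (F − K)·e^(−rT) = (115.4992 − 120.28) · e^(−0.0229·2/12)
= -4.7808 × 0.996191 = -4.76
Short position value = −(long value) = S$4.76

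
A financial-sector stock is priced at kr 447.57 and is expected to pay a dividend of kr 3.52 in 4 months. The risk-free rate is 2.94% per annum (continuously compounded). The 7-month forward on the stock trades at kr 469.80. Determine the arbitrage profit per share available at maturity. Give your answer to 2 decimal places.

PV(dividends) I = 3.52·e^(−0.0294·4/12) = 3.4857
Fair forward F* = (S − I)·e^(rT) = (447.57 − 3.4857)·e^0.017150 = 444.0843 × 1.017298 = 451.7661
Market kr 469.80 > fair 451.7661: forward overpriced → cash-and-carry (borrow at r, buy the stock and collect the dividends, short the forward).
Profit at T = |F_mkt − F*| = |469.80 − 451.7661| = kr 18.03 per share

kr 18.03 per share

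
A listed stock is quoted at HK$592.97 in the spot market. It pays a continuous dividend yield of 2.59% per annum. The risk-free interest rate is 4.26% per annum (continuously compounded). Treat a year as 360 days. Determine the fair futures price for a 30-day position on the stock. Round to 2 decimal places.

HK$593.80

F = S·e^((r − q)T) = 592.97 · e^((0.0426 − 0.0259) × 30/360)
= 592.97 · e^0.001392 = 592.97 × 1.001393
F = HK$593.80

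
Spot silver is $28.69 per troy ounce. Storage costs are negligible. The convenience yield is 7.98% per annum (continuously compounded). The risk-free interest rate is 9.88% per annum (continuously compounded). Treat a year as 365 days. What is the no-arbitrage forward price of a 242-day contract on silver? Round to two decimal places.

$29.05 per troy ounce

Net carry = r + u − y = 0.0988 + 0.0000 − 0.0798 = 0.0190
F = S·e^((r+u−y)T) = 28.69 · e^(0.0190 × 242/365) = 28.69 · e^0.012597
= 28.69 × 1.012677 = $29.05 per troy ounce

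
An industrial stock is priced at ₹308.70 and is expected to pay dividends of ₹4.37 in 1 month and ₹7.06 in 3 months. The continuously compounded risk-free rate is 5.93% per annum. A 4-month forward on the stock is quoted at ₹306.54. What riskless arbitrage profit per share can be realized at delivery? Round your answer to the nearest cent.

₹3.21 per share

PV(dividends) I = 4.37·e^(−0.0593·1/12) + 7.06·e^(−0.0593·3/12) = 11.3046
Fair forward F* = (S − I)·e^(rT) = (308.70 − 11.3046)·e^0.019767 = 297.3954 × 1.019964 = 303.3326
Market ₹306.54 > fair 303.3326: forward overpriced → cash-and-carry (borrow at r, buy the stock and collect the dividends, short the forward).
Profit at T = |F_mkt − F*| = |306.54 − 303.3326| = ₹3.21 per share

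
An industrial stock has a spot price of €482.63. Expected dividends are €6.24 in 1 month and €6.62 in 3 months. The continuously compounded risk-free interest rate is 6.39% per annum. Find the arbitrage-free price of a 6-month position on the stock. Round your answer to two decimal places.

€485.16

PV(dividends) I = 6.24·e^(−0.0639·1/12) + 6.62·e^(−0.0639·3/12)
I = 6.2069 + 6.5151 = 12.7220
F = (S − I)·e^(rT) = (482.63 − 12.7220) · e^(0.0639·6/12)
= 469.9080 · e^0.031950 = 469.9080 × 1.032466 = €485.16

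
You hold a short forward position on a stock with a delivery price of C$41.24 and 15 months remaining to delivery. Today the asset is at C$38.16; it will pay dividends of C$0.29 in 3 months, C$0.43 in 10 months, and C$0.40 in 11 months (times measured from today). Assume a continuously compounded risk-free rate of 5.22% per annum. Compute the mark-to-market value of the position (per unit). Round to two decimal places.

PV(remaining dividends) I = 0.29·e^(−0.0522·3/12) + 0.43·e^(−0.0522·10/12) + 0.40·e^(−0.0522·11/12) = 1.0792
Current forward F = (S − I)·e^(rT) = (38.16 − 1.0792)·e^(0.0522·15/12) = 37.0808 × 1.067426 = 39.5810
Value (long) = (F − K)·e^(−rT) = (39.5810 − 41.24) × 0.936833 = -1.5542
Short position value = −(long value) = C$1.55

C$1.55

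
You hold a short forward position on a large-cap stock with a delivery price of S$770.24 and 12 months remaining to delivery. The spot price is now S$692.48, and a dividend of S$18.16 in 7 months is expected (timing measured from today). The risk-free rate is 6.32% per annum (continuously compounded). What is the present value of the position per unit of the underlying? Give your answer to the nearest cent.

S$48.09

PV(remaining dividends) I = 18.16·e^(−0.0632·7/12) = 17.5027
Current forward F = (S − I)·e^(rT) = (692.48 − 17.5027)·e^(0.0632·12/12) = 674.9773 × 1.065240 = 719.0128
Value (long) = (F − K)·e^(−rT) = (719.0128 − 770.24) × 0.938756 = -48.0898
Short position value = −(long value) = S$48.09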